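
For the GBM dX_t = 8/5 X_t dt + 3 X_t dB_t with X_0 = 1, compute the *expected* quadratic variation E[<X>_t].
E[<X>_t] = 45*exp(61*t/5)/61 - 45/61

<X>_t = int_0^t (3 * X_s)^2 ds. Taking expectation inside the integral: E[<X>_t] = 3^2 * int_0^t E[X_s^2] ds. For GBM, E[X_s^2] = x_0^2 * exp((2 mu + sigma^2) s). Integrating:
  E[<X>_t] = 3^2 * 1^2 * (exp((2*(8/5) + 3^2) t) - 1) / (2*(8/5) + 3^2)
           = 3^2 * 1^2 * (exp((61/5) t) - 1) / (61/5) = 45*exp(61*t/5)/61 - 45/61.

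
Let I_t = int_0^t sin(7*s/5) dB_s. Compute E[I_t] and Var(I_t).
E[I_t] = 0; Var(I_t) = t/2 - 5*sin(14*t/5)/28

The Itô integral of a deterministic integrand f(s) has mean 0 because each increment f(s) * (B_{s+ds} - B_s) has mean 0. By the Itô isometry:
  Var( int_0^t f(s) dB_s ) = E[ (int_0^t f(s) dB_s)^2 ] = int_0^t f(s)^2 ds.
Here f(s) = sin(7*s/5), so f(s)^2 = sin(7*s/5)^2. Integrate:
  int_0^t (sin(7*s/5)^2) ds = t/2 - 5*sin(14*t/5)/28.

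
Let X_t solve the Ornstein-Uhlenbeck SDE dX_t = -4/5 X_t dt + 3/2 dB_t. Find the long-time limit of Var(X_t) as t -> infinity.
lim Var(X_t) = 45/32

The OU SDE dX = -theta X dt + sigma dB admits the integrating factor exp(theta t): d(exp(theta t) X_t) = sigma exp(theta t) dB_t. Integrating from 0 to t gives X_t = x_0 * exp(-theta t) + sigma * int_0^t exp(-theta (t-s)) dB_s for any initial x_0. The Itô integral has variance (by the Itô isometry) sigma^2 * int_0^t exp(-2 theta (t - s)) ds = sigma^2 * (1 - exp(-2 theta t)) / (2 theta), independent of x_0.
With theta = 4/5, sigma = 3/2:
  Var(X_t) = (3/2)^2 * (1 - exp(-2*4/5 t)) / (2 * 4/5) = 45/32 - 45*exp(-8*t/5)/32.
As t -> infinity, exp(-2*4/5 t) -> 0, so the stationary variance is sigma^2 / (2 theta) = 45/32.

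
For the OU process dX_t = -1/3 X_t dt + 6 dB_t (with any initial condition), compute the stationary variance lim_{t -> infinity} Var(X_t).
lim Var(X_t) = 54

The OU SDE dX = -theta X dt + sigma dB admits the integrating factor exp(theta t): d(exp(theta t) X_t) = sigma exp(theta t) dB_t. Integrating from 0 to t gives X_t = x_0 * exp(-theta t) + sigma * int_0^t exp(-theta (t-s)) dB_s for any initial x_0. The Itô integral has variance (by the Itô isometry) sigma^2 * int_0^t exp(-2 theta (t - s)) ds = sigma^2 * (1 - exp(-2 theta t)) / (2 theta), independent of x_0.
With theta = 1/3, sigma = 6:
  Var(X_t) = (6)^2 * (1 - exp(-2*1/3 t)) / (2 * 1/3) = 54 - 54*exp(-2*t/3).
As t -> infinity, exp(-2*1/3 t) -> 0, so the stationary variance is sigma^2 / (2 theta) = 54.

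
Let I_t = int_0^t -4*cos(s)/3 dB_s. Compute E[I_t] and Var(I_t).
E[I_t] = 0; Var(I_t) = 8*t/9 + 4*sin(2*t)/9

The Itô integral of a deterministic integrand f(s) has mean 0 because each increment f(s) * (B_{s+ds} - B_s) has mean 0. By the Itô isometry:
  Var( int_0^t f(s) dB_s ) = E[ (int_0^t f(s) dB_s)^2 ] = int_0^t f(s)^2 ds.
Here f(s) = -4*cos(s)/3, so f(s)^2 = 16*cos(s)^2/9. Integrate:
  int_0^t (16*cos(s)^2/9) ds = 8*t/9 + 4*sin(2*t)/9.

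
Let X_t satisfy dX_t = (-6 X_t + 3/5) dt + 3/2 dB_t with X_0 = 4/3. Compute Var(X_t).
Var(X_t) = 3/16 - 3*exp(-12*t)/16

The variance V(t) = Var(X_t) satisfies V'(t) = 2 a V(t) + c^2 with V(0) = 0 (drift coefficient is linear in X, diffusion is constant). With a = -6, c = 3/2, the solution is
  V(t) = (c^2 / (2 a)) * (exp(2 a t) - 1)
       = ((3/2)^2 / (2*(-6))) * (exp((-12) t) - 1)
       = 3/16 - 3*exp(-12*t)/16.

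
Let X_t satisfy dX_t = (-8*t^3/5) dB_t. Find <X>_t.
<X>_t = 64*t^7/175

For an Itô process dX_t = a(t) dt + b(t) dB_t, the quadratic variation is <X>_t = int_0^t b(s)^2 ds (the drift term does not contribute). Here b(s) = -8*s^3/5, so
  b(s)^2 = 64*s^6/25.
Integrating from 0 to t:
  <X>_t = int_0^t (64*s^6/25) ds = 64*t^7/175.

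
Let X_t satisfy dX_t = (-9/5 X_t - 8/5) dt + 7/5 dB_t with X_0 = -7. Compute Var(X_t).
Var(X_t) = 49/90 - 49*exp(-18*t/5)/90

The variance V(t) = Var(X_t) satisfies V'(t) = 2 a V(t) + c^2 with V(0) = 0 (drift coefficient is linear in X, diffusion is constant). With a = -9/5, c = 7/5, the solution is
  V(t) = (c^2 / (2 a)) * (exp(2 a t) - 1)
       = ((7/5)^2 / (2*(-9/5))) * (exp((-18/5) t) - 1)
       = 49/90 - 49*exp(-18*t/5)/90.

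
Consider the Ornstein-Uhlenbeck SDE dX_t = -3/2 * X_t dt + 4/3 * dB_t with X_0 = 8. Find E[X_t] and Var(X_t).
E[X_t] = 8*exp(-3*t/2); Var(X_t) = 16/27 - 16*exp(-3*t)/27

The OU SDE dX = -theta X dt + sigma dB admits the integrating factor exp(theta t): d(exp(theta t) X_t) = sigma exp(theta t) dB_t. Integrating from 0 to t:
  X_t = x_0 * exp(-theta t) + sigma * int_0^t exp(-theta (t-s)) dB_s.
The Itô integral has mean 0 and (by the Itô isometry) variance sigma^2 * int_0^t exp(-2 theta (t - s)) ds = sigma^2 * (1 - exp(-2 theta t)) / (2 theta).
With theta = 3/2, sigma = 4/3, x_0 = 8:
  E[X_t] = 8 * exp(-3/2 t) = 8*exp(-3*t/2)
  Var(X_t) = (4/3)^2 * (1 - exp(-2*3/2 t)) / (2 * 3/2) = 16/27 - 16*exp(-3*t)/27.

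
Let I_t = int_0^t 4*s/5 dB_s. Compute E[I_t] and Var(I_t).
E[I_t] = 0; Var(I_t) = 16*t^3/75

The Itô integral of a deterministic integrand f(s) has mean 0 because each increment f(s) * (B_{s+ds} - B_s) has mean 0. By the Itô isometry:
  Var( int_0^t f(s) dB_s ) = E[ (int_0^t f(s) dB_s)^2 ] = int_0^t f(s)^2 ds.
Here f(s) = 4*s/5, so f(s)^2 = 16*s^2/25. Integrate:
  int_0^t (16*s^2/25) ds = 16*t^3/75.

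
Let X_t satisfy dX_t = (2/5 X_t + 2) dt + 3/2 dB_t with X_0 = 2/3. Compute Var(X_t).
Var(X_t) = 45*exp(4*t/5)/16 - 45/16

The variance V(t) = Var(X_t) satisfies V'(t) = 2 a V(t) + c^2 with V(0) = 0 (drift coefficient is linear in X, diffusion is constant). With a = 2/5, c = 3/2, the solution is
  V(t) = (c^2 / (2 a)) * (exp(2 a t) - 1)
       = ((3/2)^2 / (2*(2/5))) * (exp((4/5) t) - 1)
       = 45*exp(4*t/5)/16 - 45/16.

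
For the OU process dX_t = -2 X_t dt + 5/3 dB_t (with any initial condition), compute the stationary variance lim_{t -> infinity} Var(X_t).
lim Var(X_t) = 25/36

The OU SDE dX = -theta X dt + sigma dB admits the integrating factor exp(theta t): d(exp(theta t) X_t) = sigma exp(theta t) dB_t. Integrating from 0 to t gives X_t = x_0 * exp(-theta t) + sigma * int_0^t exp(-theta (t-s)) dB_s for any initial x_0. The Itô integral has variance (by the Itô isometry) sigma^2 * int_0^t exp(-2 theta (t - s)) ds = sigma^2 * (1 - exp(-2 theta t)) / (2 theta), independent of x_0.
With theta = 2, sigma = 5/3:
  Var(X_t) = (5/3)^2 * (1 - exp(-2*2 t)) / (2 * 2) = 25/36 - 25*exp(-4*t)/36.
As t -> infinity, exp(-2*2 t) -> 0, so the stationary variance is sigma^2 / (2 theta) = 25/36.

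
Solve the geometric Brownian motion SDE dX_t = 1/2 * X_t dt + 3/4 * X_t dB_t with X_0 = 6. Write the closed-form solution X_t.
X_t = 6 * exp((7/32) * t + (3/4) * B_t)

For GBM dX = mu X dt + sigma X dB with X_0 = x_0, apply Itô to Y = log X: dY = (mu - sigma^2/2) dt + sigma dB, so Y_t = log(x_0) + (mu - sigma^2/2) t + sigma B_t and hence X_t = x_0 * exp((mu - sigma^2/2) t + sigma B_t).
With mu = 1/2, sigma = 3/4, x_0 = 6, this gives:
  X_t = 6 * exp((7/32) * t + (3/4) * B_t).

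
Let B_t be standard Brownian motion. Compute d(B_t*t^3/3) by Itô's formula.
d(B_t*t^3/3) = (B_t*t^2) dt + (t^3/3) dB_t

Itô's formula for f(t, x): d f(t, B_t) = (f_t + (1/2) f_xx) dt + f_x dB_t. Compute partials of f(t, x) = t^3*x/3:
  f_t(t,x)  = t^2*x
  f_x(t,x)  = t^3/3
  f_xx(t,x) = 0
Assemble drift = f_t + (1/2) f_xx = t^2*x and diffusion = f_x = t^3/3. Substituting x = B_t:
  d(B_t*t^3/3) = (B_t*t^2) dt + (t^3/3) dB_t.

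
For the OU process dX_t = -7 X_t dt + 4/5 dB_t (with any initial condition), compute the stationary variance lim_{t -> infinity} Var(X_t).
lim Var(X_t) = 8/175

The OU SDE dX = -theta X dt + sigma dB admits the integrating factor exp(theta t): d(exp(theta t) X_t) = sigma exp(theta t) dB_t. Integrating from 0 to t gives X_t = x_0 * exp(-theta t) + sigma * int_0^t exp(-theta (t-s)) dB_s for any initial x_0. The Itô integral has variance (by the Itô isometry) sigma^2 * int_0^t exp(-2 theta (t - s)) ds = sigma^2 * (1 - exp(-2 theta t)) / (2 theta), independent of x_0.
With theta = 7, sigma = 4/5:
  Var(X_t) = (4/5)^2 * (1 - exp(-2*7 t)) / (2 * 7) = 8/175 - 8*exp(-14*t)/175.
As t -> infinity, exp(-2*7 t) -> 0, so the stationary variance is sigma^2 / (2 theta) = 8/175.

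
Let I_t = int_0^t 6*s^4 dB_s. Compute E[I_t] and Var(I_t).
E[I_t] = 0; Var(I_t) = 4*t^9

The Itô integral of a deterministic integrand f(s) has mean 0 because each increment f(s) * (B_{s+ds} - B_s) has mean 0. By the Itô isometry:
  Var( int_0^t f(s) dB_s ) = E[ (int_0^t f(s) dB_s)^2 ] = int_0^t f(s)^2 ds.
Here f(s) = 6*s^4, so f(s)^2 = 36*s^8. Integrate:
  int_0^t (36*s^8) ds = 4*t^9.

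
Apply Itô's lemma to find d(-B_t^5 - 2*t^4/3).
d(-B_t^5 - 2*t^4/3) = (-10*B_t^3 - 8*t^3/3) dt + (-5*B_t^4) dB_t

Itô's formula for f(t, x): d f(t, B_t) = (f_t + (1/2) f_xx) dt + f_x dB_t. Compute partials of f(t, x) = -2*t^4/3 - x^5:
  f_t(t,x)  = -8*t^3/3
  f_x(t,x)  = -5*x^4
  f_xx(t,x) = -20*x^3
Assemble drift = f_t + (1/2) f_xx = -8*t^3/3 - 10*x^3 and diffusion = f_x = -5*x^4. Substituting x = B_t:
  d(-B_t^5 - 2*t^4/3) = (-10*B_t^3 - 8*t^3/3) dt + (-5*B_t^4) dB_t.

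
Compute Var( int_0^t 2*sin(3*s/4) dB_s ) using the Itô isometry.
Var = 2*t - 4*sin(3*t/2)/3

The Itô integral of a deterministic integrand f(s) has mean 0 because each increment f(s) * (B_{s+ds} - B_s) has mean 0. By the Itô isometry:
  Var( int_0^t f(s) dB_s ) = E[ (int_0^t f(s) dB_s)^2 ] = int_0^t f(s)^2 ds.
Here f(s) = 2*sin(3*s/4), so f(s)^2 = 4*sin(3*s/4)^2. Integrate:
  int_0^t (4*sin(3*s/4)^2) ds = 2*t - 4*sin(3*t/2)/3.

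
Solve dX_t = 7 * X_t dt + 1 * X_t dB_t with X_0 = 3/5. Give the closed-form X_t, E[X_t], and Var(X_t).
X_t = 3/5 * exp((13/2) t + (1) B_t); E[X_t] = 3*exp(7*t)/5; Var(X_t) = 9*(exp(t) - 1)*exp(14*t)/25

For GBM dX = mu X dt + sigma X dB with X_0 = x_0, apply Itô to Y = log X: dY = (mu - sigma^2/2) dt + sigma dB, so Y_t = log(x_0) + (mu - sigma^2/2) t + sigma B_t and hence X_t = x_0 * exp((mu - sigma^2/2) t + sigma B_t).
With mu = 7, sigma = 1, x_0 = 3/5, this gives:
  X_t = 3/5 * exp((13/2) * t + (1) * B_t).
Since sigma*B_t ~ Normal(0, sigma^2 t), E[exp(sigma*B_t)] = exp(sigma^2 t / 2); so E[X_t] = x_0 * exp((mu - sigma^2/2) t) * exp(sigma^2 t / 2) = x_0 * exp(mu t) = 3*exp(7*t)/5.
Var(X_t) = E[X_t^2] - (E[X_t])^2 = x_0^2 * exp(2 mu t) * (exp(sigma^2 t) - 1) = 9*(exp(t) - 1)*exp(14*t)/25.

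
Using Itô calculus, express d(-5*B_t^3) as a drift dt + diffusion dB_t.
d(-5*B_t^3) = (-15*B_t) dt + (-15*B_t^2) dB_t

Itô's formula for f(B_t) gives d f(B_t) = f'(B_t) dB_t + (1/2) f''(B_t) dt. Compute derivatives of f(x) = -5*x^3:
  f'(x)  = -15*x^2
  f''(x) = -30*x
Substitute x = B_t and multiply the f'' term by 1/2:
  drift     = (1/2) * (-30*x) evaluated at B_t = -15*B_t
  diffusion = (-15*x^2) evaluated at B_t = -15*B_t^2
Therefore d(-5*B_t^3) = (-15*B_t) dt + (-15*B_t^2) dB_t.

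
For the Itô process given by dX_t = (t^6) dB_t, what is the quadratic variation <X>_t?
<X>_t = t^13/13

For an Itô process dX_t = a(t) dt + b(t) dB_t, the quadratic variation is <X>_t = int_0^t b(s)^2 ds (the drift term does not contribute). Here b(s) = s^6, so
  b(s)^2 = s^12.
Integrating from 0 to t:
  <X>_t = int_0^t (s^12) ds = t^13/13.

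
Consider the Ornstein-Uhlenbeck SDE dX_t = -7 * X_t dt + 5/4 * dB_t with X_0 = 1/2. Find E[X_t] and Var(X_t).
E[X_t] = exp(-7*t)/2; Var(X_t) = 25/224 - 25*exp(-14*t)/224

The OU SDE dX = -theta X dt + sigma dB admits the integrating factor exp(theta t): d(exp(theta t) X_t) = sigma exp(theta t) dB_t. Integrating from 0 to t:
  X_t = x_0 * exp(-theta t) + sigma * int_0^t exp(-theta (t-s)) dB_s.
The Itô integral has mean 0 and (by the Itô isometry) variance sigma^2 * int_0^t exp(-2 theta (t - s)) ds = sigma^2 * (1 - exp(-2 theta t)) / (2 theta).
With theta = 7, sigma = 5/4, x_0 = 1/2:
  E[X_t] = 1/2 * exp(-7 t) = exp(-7*t)/2
  Var(X_t) = (5/4)^2 * (1 - exp(-2*7 t)) / (2 * 7) = 25/224 - 25*exp(-14*t)/224.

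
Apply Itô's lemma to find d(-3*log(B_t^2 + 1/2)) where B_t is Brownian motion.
d(-3*log(B_t^2 + 1/2)) = (6*(2*B_t^2 - 1)/(2*B_t^2 + 1)^2) dt + (-12*B_t/(2*B_t^2 + 1)) dB_t

Itô's formula for f(B_t) gives d f(B_t) = f'(B_t) dB_t + (1/2) f''(B_t) dt. Compute derivatives of f(x) = -3*log(x^2 + 1/2):
  f'(x)  = -12*x/(2*x^2 + 1)
  f''(x) = 12*(2*x^2 - 1)/(2*x^2 + 1)^2
Substitute x = B_t and multiply the f'' term by 1/2:
  drift     = (1/2) * (12*(2*x^2 - 1)/(2*x^2 + 1)^2) evaluated at B_t = 6*(2*B_t^2 - 1)/(2*B_t^2 + 1)^2
  diffusion = (-12*x/(2*x^2 + 1)) evaluated at B_t = -12*B_t/(2*B_t^2 + 1)
Therefore d(-3*log(B_t^2 + 1/2)) = (6*(2*B_t^2 - 1)/(2*B_t^2 + 1)^2) dt + (-12*B_t/(2*B_t^2 + 1)) dB_t.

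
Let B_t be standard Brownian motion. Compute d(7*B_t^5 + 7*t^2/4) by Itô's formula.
d(7*B_t^5 + 7*t^2/4) = (70*B_t^3 + 7*t/2) dt + (35*B_t^4) dB_t

Itô's formula for f(t, x): d f(t, B_t) = (f_t + (1/2) f_xx) dt + f_x dB_t. Compute partials of f(t, x) = 7*t^2/4 + 7*x^5:
  f_t(t,x)  = 7*t/2
  f_x(t,x)  = 35*x^4
  f_xx(t,x) = 140*x^3
Assemble drift = f_t + (1/2) f_xx = 7*t/2 + 70*x^3 and diffusion = f_x = 35*x^4. Substituting x = B_t:
  d(7*B_t^5 + 7*t^2/4) = (70*B_t^3 + 7*t/2) dt + (35*B_t^4) dB_t.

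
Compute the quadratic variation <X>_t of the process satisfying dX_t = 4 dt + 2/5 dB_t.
<X>_t = 4*t/25

For an Itô process dX_t = a(t) dt + b(t) dB_t, the quadratic variation is <X>_t = int_0^t b(s)^2 ds (the drift term does not contribute). Here b(s) = 2/5, so
  b(s)^2 = 4/25.
Integrating from 0 to t:
  <X>_t = int_0^t (4/25) ds = 4*t/25.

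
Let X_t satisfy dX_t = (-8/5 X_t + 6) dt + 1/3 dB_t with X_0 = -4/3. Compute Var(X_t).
Var(X_t) = 5/144 - 5*exp(-16*t/5)/144

The variance V(t) = Var(X_t) satisfies V'(t) = 2 a V(t) + c^2 with V(0) = 0 (drift coefficient is linear in X, diffusion is constant). With a = -8/5, c = 1/3, the solution is
  V(t) = (c^2 / (2 a)) * (exp(2 a t) - 1)
       = ((1/3)^2 / (2*(-8/5))) * (exp((-16/5) t) - 1)
       = 5/144 - 5*exp(-16*t/5)/144.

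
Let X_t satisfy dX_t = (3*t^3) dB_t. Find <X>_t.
<X>_t = 9*t^7/7

For an Itô process dX_t = a(t) dt + b(t) dB_t, the quadratic variation is <X>_t = int_0^t b(s)^2 ds (the drift term does not contribute). Here b(s) = 3*s^3, so
  b(s)^2 = 9*s^6.
Integrating from 0 to t:
  <X>_t = int_0^t (9*s^6) ds = 9*t^7/7.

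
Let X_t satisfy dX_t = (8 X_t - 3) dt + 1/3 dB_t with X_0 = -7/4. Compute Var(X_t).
Var(X_t) = exp(16*t)/144 - 1/144

The variance V(t) = Var(X_t) satisfies V'(t) = 2 a V(t) + c^2 with V(0) = 0 (drift coefficient is linear in X, diffusion is constant). With a = 8, c = 1/3, the solution is
  V(t) = (c^2 / (2 a)) * (exp(2 a t) - 1)
       = ((1/3)^2 / (2*8)) * (exp(16 t) - 1)
       = exp(16*t)/144 - 1/144.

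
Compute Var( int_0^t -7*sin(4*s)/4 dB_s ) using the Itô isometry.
Var = 49*t/32 - 49*sin(4*t)*cos(4*t)/128

The Itô integral of a deterministic integrand f(s) has mean 0 because each increment f(s) * (B_{s+ds} - B_s) has mean 0. By the Itô isometry:
  Var( int_0^t f(s) dB_s ) = E[ (int_0^t f(s) dB_s)^2 ] = int_0^t f(s)^2 ds.
Here f(s) = -7*sin(4*s)/4, so f(s)^2 = 49*sin(4*s)^2/16. Integrate:
  int_0^t (49*sin(4*s)^2/16) ds = 49*t/32 - 49*sin(4*t)*cos(4*t)/128.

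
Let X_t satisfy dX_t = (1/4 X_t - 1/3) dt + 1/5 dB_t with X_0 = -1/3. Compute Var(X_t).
Var(X_t) = 2*exp(t/2)/25 - 2/25

The variance V(t) = Var(X_t) satisfies V'(t) = 2 a V(t) + c^2 with V(0) = 0 (drift coefficient is linear in X, diffusion is constant). With a = 1/4, c = 1/5, the solution is
  V(t) = (c^2 / (2 a)) * (exp(2 a t) - 1)
       = ((1/5)^2 / (2*(1/4))) * (exp((1/2) t) - 1)
       = 2*exp(t/2)/25 - 2/25.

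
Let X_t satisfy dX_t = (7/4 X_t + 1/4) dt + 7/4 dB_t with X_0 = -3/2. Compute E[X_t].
E[X_t] = -19*exp(7*t/4)/14 - 1/7

Taking expectations and using E[dB_t] = 0, the mean m(t) = E[X_t] satisfies the ODE m'(t) = a m(t) + b with m(0) = x_0. With a = 7/4, b = 1/4, x_0 = -3/2, the solution is
  m(t) = x_0 * exp(a t) + (b/a) * (exp(a t) - 1)
       = (-3/2) * exp((7/4) t) + ((1/4)/(7/4)) * (exp((7/4) t) - 1)
       = -19*exp(7*t/4)/14 - 1/7.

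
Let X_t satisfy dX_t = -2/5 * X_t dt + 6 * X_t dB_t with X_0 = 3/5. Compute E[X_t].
E[X_t] = 3*exp(-2*t/5)/5

For GBM dX = mu X dt + sigma X dB with X_0 = x_0, apply Itô to Y = log X: dY = (mu - sigma^2/2) dt + sigma dB, so Y_t = log(x_0) + (mu - sigma^2/2) t + sigma B_t and hence X_t = x_0 * exp((mu - sigma^2/2) t + sigma B_t).
With mu = -2/5, sigma = 6, x_0 = 3/5, this gives:
  X_t = 3/5 * exp((-92/5) * t + (6) * B_t).
Since sigma*B_t ~ Normal(0, sigma^2 t), E[exp(sigma*B_t)] = exp(sigma^2 t / 2); so E[X_t] = x_0 * exp((mu - sigma^2/2) t) * exp(sigma^2 t / 2) = x_0 * exp(mu t) = 3*exp(-2*t/5)/5.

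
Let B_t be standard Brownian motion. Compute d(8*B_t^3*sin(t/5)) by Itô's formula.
d(8*B_t^3*sin(t/5)) = (8*B_t*(B_t^2*cos(t/5) + 15*sin(t/5))/5) dt + (24*B_t^2*sin(t/5)) dB_t

Itô's formula for f(t, x): d f(t, B_t) = (f_t + (1/2) f_xx) dt + f_x dB_t. Compute partials of f(t, x) = 8*x^3*sin(t/5):
  f_t(t,x)  = 8*x^3*cos(t/5)/5
  f_x(t,x)  = 24*x^2*sin(t/5)
  f_xx(t,x) = 48*x*sin(t/5)
Assemble drift = f_t + (1/2) f_xx = 8*x*(x^2*cos(t/5) + 15*sin(t/5))/5 and diffusion = f_x = 24*x^2*sin(t/5). Substituting x = B_t:
  d(8*B_t^3*sin(t/5)) = (8*B_t*(B_t^2*cos(t/5) + 15*sin(t/5))/5) dt + (24*B_t^2*sin(t/5)) dB_t.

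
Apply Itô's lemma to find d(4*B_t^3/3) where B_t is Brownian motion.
d(4*B_t^3/3) = (4*B_t) dt + (4*B_t^2) dB_t

Itô's formula for f(B_t) gives d f(B_t) = f'(B_t) dB_t + (1/2) f''(B_t) dt. Compute derivatives of f(x) = 4*x^3/3:
  f'(x)  = 4*x^2
  f''(x) = 8*x
Substitute x = B_t and multiply the f'' term by 1/2:
  drift     = (1/2) * (8*x) evaluated at B_t = 4*B_t
  diffusion = (4*x^2) evaluated at B_t = 4*B_t^2
Therefore d(4*B_t^3/3) = (4*B_t) dt + (4*B_t^2) dB_t.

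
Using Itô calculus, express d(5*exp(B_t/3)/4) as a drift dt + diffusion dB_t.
d(5*exp(B_t/3)/4) = (5*exp(B_t/3)/72) dt + (5*exp(B_t/3)/12) dB_t

Itô's formula for f(B_t) gives d f(B_t) = f'(B_t) dB_t + (1/2) f''(B_t) dt. Compute derivatives of f(x) = 5*exp(x/3)/4:
  f'(x)  = 5*exp(x/3)/12
  f''(x) = 5*exp(x/3)/36
Substitute x = B_t and multiply the f'' term by 1/2:
  drift     = (1/2) * (5*exp(x/3)/36) evaluated at B_t = 5*exp(B_t/3)/72
  diffusion = (5*exp(x/3)/12) evaluated at B_t = 5*exp(B_t/3)/12
Therefore d(5*exp(B_t/3)/4) = (5*exp(B_t/3)/72) dt + (5*exp(B_t/3)/12) dB_t.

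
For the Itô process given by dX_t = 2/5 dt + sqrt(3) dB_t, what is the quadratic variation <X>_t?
<X>_t = 3*t

For an Itô process dX_t = a(t) dt + b(t) dB_t, the quadratic variation is <X>_t = int_0^t b(s)^2 ds (the drift term does not contribute). Here b(s) = sqrt(3), so
  b(s)^2 = 3.
Integrating from 0 to t:
  <X>_t = int_0^t (3) ds = 3*t.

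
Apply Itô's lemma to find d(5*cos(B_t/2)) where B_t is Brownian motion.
d(5*cos(B_t/2)) = (-5*cos(B_t/2)/8) dt + (-5*sin(B_t/2)/2) dB_t

Itô's formula for f(B_t) gives d f(B_t) = f'(B_t) dB_t + (1/2) f''(B_t) dt. Compute derivatives of f(x) = 5*cos(x/2):
  f'(x)  = -5*sin(x/2)/2
  f''(x) = -5*cos(x/2)/4
Substitute x = B_t and multiply the f'' term by 1/2:
  drift     = (1/2) * (-5*cos(x/2)/4) evaluated at B_t = -5*cos(B_t/2)/8
  diffusion = (-5*sin(x/2)/2) evaluated at B_t = -5*sin(B_t/2)/2
Therefore d(5*cos(B_t/2)) = (-5*cos(B_t/2)/8) dt + (-5*sin(B_t/2)/2) dB_t.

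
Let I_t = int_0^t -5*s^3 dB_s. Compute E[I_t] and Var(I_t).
E[I_t] = 0; Var(I_t) = 25*t^7/7

The Itô integral of a deterministic integrand f(s) has mean 0 because each increment f(s) * (B_{s+ds} - B_s) has mean 0. By the Itô isometry:
  Var( int_0^t f(s) dB_s ) = E[ (int_0^t f(s) dB_s)^2 ] = int_0^t f(s)^2 ds.
Here f(s) = -5*s^3, so f(s)^2 = 25*s^6. Integrate:
  int_0^t (25*s^6) ds = 25*t^7/7.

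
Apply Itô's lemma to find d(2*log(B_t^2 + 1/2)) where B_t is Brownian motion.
d(2*log(B_t^2 + 1/2)) = (4*(1 - 2*B_t^2)/(2*B_t^2 + 1)^2) dt + (8*B_t/(2*B_t^2 + 1)) dB_t

Itô's formula for f(B_t) gives d f(B_t) = f'(B_t) dB_t + (1/2) f''(B_t) dt. Compute derivatives of f(x) = 2*log(x^2 + 1/2):
  f'(x)  = 8*x/(2*x^2 + 1)
  f''(x) = 8*(1 - 2*x^2)/(2*x^2 + 1)^2
Substitute x = B_t and multiply the f'' term by 1/2:
  drift     = (1/2) * (8*(1 - 2*x^2)/(2*x^2 + 1)^2) evaluated at B_t = 4*(1 - 2*B_t^2)/(2*B_t^2 + 1)^2
  diffusion = (8*x/(2*x^2 + 1)) evaluated at B_t = 8*B_t/(2*B_t^2 + 1)
Therefore d(2*log(B_t^2 + 1/2)) = (4*(1 - 2*B_t^2)/(2*B_t^2 + 1)^2) dt + (8*B_t/(2*B_t^2 + 1)) dB_t.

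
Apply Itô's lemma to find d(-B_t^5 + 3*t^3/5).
d(-B_t^5 + 3*t^3/5) = (-10*B_t^3 + 9*t^2/5) dt + (-5*B_t^4) dB_t

Itô's formula for f(t, x): d f(t, B_t) = (f_t + (1/2) f_xx) dt + f_x dB_t. Compute partials of f(t, x) = 3*t^3/5 - x^5:
  f_t(t,x)  = 9*t^2/5
  f_x(t,x)  = -5*x^4
  f_xx(t,x) = -20*x^3
Assemble drift = f_t + (1/2) f_xx = 9*t^2/5 - 10*x^3 and diffusion = f_x = -5*x^4. Substituting x = B_t:
  d(-B_t^5 + 3*t^3/5) = (-10*B_t^3 + 9*t^2/5) dt + (-5*B_t^4) dB_t.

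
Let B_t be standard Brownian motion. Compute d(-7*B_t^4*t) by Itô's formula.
d(-7*B_t^4*t) = (7*B_t^2*(-B_t^2 - 6*t)) dt + (-28*B_t^3*t) dB_t

Itô's formula for f(t, x): d f(t, B_t) = (f_t + (1/2) f_xx) dt + f_x dB_t. Compute partials of f(t, x) = -7*t*x^4:
  f_t(t,x)  = -7*x^4
  f_x(t,x)  = -28*t*x^3
  f_xx(t,x) = -84*t*x^2
Assemble drift = f_t + (1/2) f_xx = 7*x^2*(-6*t - x^2) and diffusion = f_x = -28*t*x^3. Substituting x = B_t:
  d(-7*B_t^4*t) = (7*B_t^2*(-B_t^2 - 6*t)) dt + (-28*B_t^3*t) dB_t.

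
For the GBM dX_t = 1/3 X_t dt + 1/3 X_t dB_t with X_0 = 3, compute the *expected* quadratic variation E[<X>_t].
E[<X>_t] = 9*exp(7*t/9)/7 - 9/7

<X>_t = int_0^t ((1/3) * X_s)^2 ds. Taking expectation inside the integral: E[<X>_t] = (1/3)^2 * int_0^t E[X_s^2] ds. For GBM, E[X_s^2] = x_0^2 * exp((2 mu + sigma^2) s). Integrating:
  E[<X>_t] = (1/3)^2 * 3^2 * (exp((2*(1/3) + (1/3)^2) t) - 1) / (2*(1/3) + (1/3)^2)
           = (1/3)^2 * 3^2 * (exp((7/9) t) - 1) / (7/9) = 9*exp(7*t/9)/7 - 9/7.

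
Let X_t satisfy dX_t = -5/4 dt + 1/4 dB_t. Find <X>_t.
<X>_t = t/16

For an Itô process dX_t = a(t) dt + b(t) dB_t, the quadratic variation is <X>_t = int_0^t b(s)^2 ds (the drift term does not contribute). Here b(s) = 1/4, so
  b(s)^2 = 1/16.
Integrating from 0 to t:
  <X>_t = int_0^t (1/16) ds = t/16.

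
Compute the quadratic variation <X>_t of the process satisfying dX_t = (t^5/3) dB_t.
<X>_t = t^11/99

For an Itô process dX_t = a(t) dt + b(t) dB_t, the quadratic variation is <X>_t = int_0^t b(s)^2 ds (the drift term does not contribute). Here b(s) = s^5/3, so
  b(s)^2 = s^10/9.
Integrating from 0 to t:
  <X>_t = int_0^t (s^10/9) ds = t^11/99.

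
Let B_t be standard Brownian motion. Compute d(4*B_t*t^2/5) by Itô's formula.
d(4*B_t*t^2/5) = (8*B_t*t/5) dt + (4*t^2/5) dB_t

Itô's formula for f(t, x): d f(t, B_t) = (f_t + (1/2) f_xx) dt + f_x dB_t. Compute partials of f(t, x) = 4*t^2*x/5:
  f_t(t,x)  = 8*t*x/5
  f_x(t,x)  = 4*t^2/5
  f_xx(t,x) = 0
Assemble drift = f_t + (1/2) f_xx = 8*t*x/5 and diffusion = f_x = 4*t^2/5. Substituting x = B_t:
  d(4*B_t*t^2/5) = (8*B_t*t/5) dt + (4*t^2/5) dB_t.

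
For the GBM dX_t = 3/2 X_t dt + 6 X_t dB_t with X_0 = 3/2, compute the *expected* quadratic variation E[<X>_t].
E[<X>_t] = 27*exp(39*t)/13 - 27/13

<X>_t = int_0^t (6 * X_s)^2 ds. Taking expectation inside the integral: E[<X>_t] = 6^2 * int_0^t E[X_s^2] ds. For GBM, E[X_s^2] = x_0^2 * exp((2 mu + sigma^2) s). Integrating:
  E[<X>_t] = 6^2 * (3/2)^2 * (exp((2*(3/2) + 6^2) t) - 1) / (2*(3/2) + 6^2)
           = 6^2 * (3/2)^2 * (exp(39 t) - 1) / 39 = 27*exp(39*t)/13 - 27/13.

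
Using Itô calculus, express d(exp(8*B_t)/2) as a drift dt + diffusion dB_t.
d(exp(8*B_t)/2) = (16*exp(8*B_t)) dt + (4*exp(8*B_t)) dB_t

Itô's formula for f(B_t) gives d f(B_t) = f'(B_t) dB_t + (1/2) f''(B_t) dt. Compute derivatives of f(x) = exp(8*x)/2:
  f'(x)  = 4*exp(8*x)
  f''(x) = 32*exp(8*x)
Substitute x = B_t and multiply the f'' term by 1/2:
  drift     = (1/2) * (32*exp(8*x)) evaluated at B_t = 16*exp(8*B_t)
  diffusion = (4*exp(8*x)) evaluated at B_t = 4*exp(8*B_t)
Therefore d(exp(8*B_t)/2) = (16*exp(8*B_t)) dt + (4*exp(8*B_t)) dB_t.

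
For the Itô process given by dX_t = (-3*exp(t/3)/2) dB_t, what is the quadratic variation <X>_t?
<X>_t = 27*exp(2*t/3)/8 - 27/8

For an Itô process dX_t = a(t) dt + b(t) dB_t, the quadratic variation is <X>_t = int_0^t b(s)^2 ds (the drift term does not contribute). Here b(s) = -3*exp(s/3)/2, so
  b(s)^2 = 9*exp(2*s/3)/4.
Integrating from 0 to t:
  <X>_t = int_0^t (9*exp(2*s/3)/4) ds = 27*exp(2*t/3)/8 - 27/8.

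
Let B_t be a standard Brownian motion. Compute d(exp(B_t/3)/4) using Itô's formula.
d(exp(B_t/3)/4) = (exp(B_t/3)/72) dt + (exp(B_t/3)/12) dB_t

Itô's formula for f(B_t) gives d f(B_t) = f'(B_t) dB_t + (1/2) f''(B_t) dt. Compute derivatives of f(x) = exp(x/3)/4:
  f'(x)  = exp(x/3)/12
  f''(x) = exp(x/3)/36
Substitute x = B_t and multiply the f'' term by 1/2:
  drift     = (1/2) * (exp(x/3)/36) evaluated at B_t = exp(B_t/3)/72
  diffusion = (exp(x/3)/12) evaluated at B_t = exp(B_t/3)/12
Therefore d(exp(B_t/3)/4) = (exp(B_t/3)/72) dt + (exp(B_t/3)/12) dB_t.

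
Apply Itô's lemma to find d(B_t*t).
d(B_t*t) = (B_t) dt + (t) dB_t

Itô's formula for f(t, x): d f(t, B_t) = (f_t + (1/2) f_xx) dt + f_x dB_t. Compute partials of f(t, x) = t*x:
  f_t(t,x)  = x
  f_x(t,x)  = t
  f_xx(t,x) = 0
Assemble drift = f_t + (1/2) f_xx = x and diffusion = f_x = t. Substituting x = B_t:
  d(B_t*t) = (B_t) dt + (t) dB_t.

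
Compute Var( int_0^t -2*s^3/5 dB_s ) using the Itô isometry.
Var = 4*t^7/175

The Itô integral of a deterministic integrand f(s) has mean 0 because each increment f(s) * (B_{s+ds} - B_s) has mean 0. By the Itô isometry:
  Var( int_0^t f(s) dB_s ) = E[ (int_0^t f(s) dB_s)^2 ] = int_0^t f(s)^2 ds.
Here f(s) = -2*s^3/5, so f(s)^2 = 4*s^6/25. Integrate:
  int_0^t (4*s^6/25) ds = 4*t^7/175.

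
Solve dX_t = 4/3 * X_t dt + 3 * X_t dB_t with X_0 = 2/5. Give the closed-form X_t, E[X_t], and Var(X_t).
X_t = 2/5 * exp((-19/6) t + (3) B_t); E[X_t] = 2*exp(4*t/3)/5; Var(X_t) = 4*(exp(9*t) - 1)*exp(8*t/3)/25

For GBM dX = mu X dt + sigma X dB with X_0 = x_0, apply Itô to Y = log X: dY = (mu - sigma^2/2) dt + sigma dB, so Y_t = log(x_0) + (mu - sigma^2/2) t + sigma B_t and hence X_t = x_0 * exp((mu - sigma^2/2) t + sigma B_t).
With mu = 4/3, sigma = 3, x_0 = 2/5, this gives:
  X_t = 2/5 * exp((-19/6) * t + (3) * B_t).
Since sigma*B_t ~ Normal(0, sigma^2 t), E[exp(sigma*B_t)] = exp(sigma^2 t / 2); so E[X_t] = x_0 * exp((mu - sigma^2/2) t) * exp(sigma^2 t / 2) = x_0 * exp(mu t) = 2*exp(4*t/3)/5.
Var(X_t) = E[X_t^2] - (E[X_t])^2 = x_0^2 * exp(2 mu t) * (exp(sigma^2 t) - 1) = 4*(exp(9*t) - 1)*exp(8*t/3)/25.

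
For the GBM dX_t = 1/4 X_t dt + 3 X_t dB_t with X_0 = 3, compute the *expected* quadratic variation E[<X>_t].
E[<X>_t] = 162*exp(19*t/2)/19 - 162/19

<X>_t = int_0^t (3 * X_s)^2 ds. Taking expectation inside the integral: E[<X>_t] = 3^2 * int_0^t E[X_s^2] ds. For GBM, E[X_s^2] = x_0^2 * exp((2 mu + sigma^2) s). Integrating:
  E[<X>_t] = 3^2 * 3^2 * (exp((2*(1/4) + 3^2) t) - 1) / (2*(1/4) + 3^2)
           = 3^2 * 3^2 * (exp((19/2) t) - 1) / (19/2) = 162*exp(19*t/2)/19 - 162/19.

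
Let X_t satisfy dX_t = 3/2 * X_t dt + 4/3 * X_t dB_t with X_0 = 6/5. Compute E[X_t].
E[X_t] = 6*exp(3*t/2)/5

For GBM dX = mu X dt + sigma X dB with X_0 = x_0, apply Itô to Y = log X: dY = (mu - sigma^2/2) dt + sigma dB, so Y_t = log(x_0) + (mu - sigma^2/2) t + sigma B_t and hence X_t = x_0 * exp((mu - sigma^2/2) t + sigma B_t).
With mu = 3/2, sigma = 4/3, x_0 = 6/5, this gives:
  X_t = 6/5 * exp((11/18) * t + (4/3) * B_t).
Since sigma*B_t ~ Normal(0, sigma^2 t), E[exp(sigma*B_t)] = exp(sigma^2 t / 2); so E[X_t] = x_0 * exp((mu - sigma^2/2) t) * exp(sigma^2 t / 2) = x_0 * exp(mu t) = 6*exp(3*t/2)/5.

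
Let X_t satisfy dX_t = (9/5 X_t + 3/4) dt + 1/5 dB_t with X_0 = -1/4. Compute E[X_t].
E[X_t] = exp(9*t/5)/6 - 5/12

Taking expectations and using E[dB_t] = 0, the mean m(t) = E[X_t] satisfies the ODE m'(t) = a m(t) + b with m(0) = x_0. With a = 9/5, b = 3/4, x_0 = -1/4, the solution is
  m(t) = x_0 * exp(a t) + (b/a) * (exp(a t) - 1)
       = (-1/4) * exp((9/5) t) + ((3/4)/(9/5)) * (exp((9/5) t) - 1)
       = exp(9*t/5)/6 - 5/12.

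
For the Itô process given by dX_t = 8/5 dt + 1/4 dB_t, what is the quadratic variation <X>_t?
<X>_t = t/16

For an Itô process dX_t = a(t) dt + b(t) dB_t, the quadratic variation is <X>_t = int_0^t b(s)^2 ds (the drift term does not contribute). Here b(s) = 1/4, so
  b(s)^2 = 1/16.
Integrating from 0 to t:
  <X>_t = int_0^t (1/16) ds = t/16.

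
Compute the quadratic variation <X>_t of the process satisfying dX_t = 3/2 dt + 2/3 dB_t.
<X>_t = 4*t/9

For an Itô process dX_t = a(t) dt + b(t) dB_t, the quadratic variation is <X>_t = int_0^t b(s)^2 ds (the drift term does not contribute). Here b(s) = 2/3, so
  b(s)^2 = 4/9.
Integrating from 0 to t:
  <X>_t = int_0^t (4/9) ds = 4*t/9.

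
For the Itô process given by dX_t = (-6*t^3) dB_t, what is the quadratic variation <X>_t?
<X>_t = 36*t^7/7

For an Itô process dX_t = a(t) dt + b(t) dB_t, the quadratic variation is <X>_t = int_0^t b(s)^2 ds (the drift term does not contribute). Here b(s) = -6*s^3, so
  b(s)^2 = 36*s^6.
Integrating from 0 to t:
  <X>_t = int_0^t (36*s^6) ds = 36*t^7/7.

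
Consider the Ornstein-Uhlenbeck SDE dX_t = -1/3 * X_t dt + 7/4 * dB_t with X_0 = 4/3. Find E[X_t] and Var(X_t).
E[X_t] = 4*exp(-t/3)/3; Var(X_t) = 147/32 - 147*exp(-2*t/3)/32

The OU SDE dX = -theta X dt + sigma dB admits the integrating factor exp(theta t): d(exp(theta t) X_t) = sigma exp(theta t) dB_t. Integrating from 0 to t:
  X_t = x_0 * exp(-theta t) + sigma * int_0^t exp(-theta (t-s)) dB_s.
The Itô integral has mean 0 and (by the Itô isometry) variance sigma^2 * int_0^t exp(-2 theta (t - s)) ds = sigma^2 * (1 - exp(-2 theta t)) / (2 theta).
With theta = 1/3, sigma = 7/4, x_0 = 4/3:
  E[X_t] = 4/3 * exp(-1/3 t) = 4*exp(-t/3)/3
  Var(X_t) = (7/4)^2 * (1 - exp(-2*1/3 t)) / (2 * 1/3) = 147/32 - 147*exp(-2*t/3)/32.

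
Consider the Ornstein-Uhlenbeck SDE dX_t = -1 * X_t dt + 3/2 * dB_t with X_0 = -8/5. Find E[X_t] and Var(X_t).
E[X_t] = -8*exp(-t)/5; Var(X_t) = 9/8 - 9*exp(-2*t)/8

The OU SDE dX = -theta X dt + sigma dB admits the integrating factor exp(theta t): d(exp(theta t) X_t) = sigma exp(theta t) dB_t. Integrating from 0 to t:
  X_t = x_0 * exp(-theta t) + sigma * int_0^t exp(-theta (t-s)) dB_s.
The Itô integral has mean 0 and (by the Itô isometry) variance sigma^2 * int_0^t exp(-2 theta (t - s)) ds = sigma^2 * (1 - exp(-2 theta t)) / (2 theta).
With theta = 1, sigma = 3/2, x_0 = -8/5:
  E[X_t] = -8/5 * exp(-1 t) = -8*exp(-t)/5
  Var(X_t) = (3/2)^2 * (1 - exp(-2*1 t)) / (2 * 1) = 9/8 - 9*exp(-2*t)/8.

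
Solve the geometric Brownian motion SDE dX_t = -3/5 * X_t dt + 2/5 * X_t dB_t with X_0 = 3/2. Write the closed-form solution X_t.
X_t = 3/2 * exp((-17/25) * t + (2/5) * B_t)

For GBM dX = mu X dt + sigma X dB with X_0 = x_0, apply Itô to Y = log X: dY = (mu - sigma^2/2) dt + sigma dB, so Y_t = log(x_0) + (mu - sigma^2/2) t + sigma B_t and hence X_t = x_0 * exp((mu - sigma^2/2) t + sigma B_t).
With mu = -3/5, sigma = 2/5, x_0 = 3/2, this gives:
  X_t = 3/2 * exp((-17/25) * t + (2/5) * B_t).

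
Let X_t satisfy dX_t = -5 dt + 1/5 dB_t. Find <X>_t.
<X>_t = t/25

For an Itô process dX_t = a(t) dt + b(t) dB_t, the quadratic variation is <X>_t = int_0^t b(s)^2 ds (the drift term does not contribute). Here b(s) = 1/5, so
  b(s)^2 = 1/25.
Integrating from 0 to t:
  <X>_t = int_0^t (1/25) ds = t/25.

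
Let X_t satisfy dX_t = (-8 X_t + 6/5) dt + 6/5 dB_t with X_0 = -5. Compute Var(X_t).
Var(X_t) = 9/100 - 9*exp(-16*t)/100

The variance V(t) = Var(X_t) satisfies V'(t) = 2 a V(t) + c^2 with V(0) = 0 (drift coefficient is linear in X, diffusion is constant). With a = -8, c = 6/5, the solution is
  V(t) = (c^2 / (2 a)) * (exp(2 a t) - 1)
       = ((6/5)^2 / (2*(-8))) * (exp((-16) t) - 1)
       = 9/100 - 9*exp(-16*t)/100.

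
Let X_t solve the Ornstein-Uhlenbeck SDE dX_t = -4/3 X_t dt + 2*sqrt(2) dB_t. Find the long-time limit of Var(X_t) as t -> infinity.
lim Var(X_t) = 3

The OU SDE dX = -theta X dt + sigma dB admits the integrating factor exp(theta t): d(exp(theta t) X_t) = sigma exp(theta t) dB_t. Integrating from 0 to t gives X_t = x_0 * exp(-theta t) + sigma * int_0^t exp(-theta (t-s)) dB_s for any initial x_0. The Itô integral has variance (by the Itô isometry) sigma^2 * int_0^t exp(-2 theta (t - s)) ds = sigma^2 * (1 - exp(-2 theta t)) / (2 theta), independent of x_0.
With theta = 4/3, sigma = 2*sqrt(2):
  Var(X_t) = (2*sqrt(2))^2 * (1 - exp(-2*4/3 t)) / (2 * 4/3) = 3 - 3*exp(-8*t/3).
As t -> infinity, exp(-2*4/3 t) -> 0, so the stationary variance is sigma^2 / (2 theta) = 3.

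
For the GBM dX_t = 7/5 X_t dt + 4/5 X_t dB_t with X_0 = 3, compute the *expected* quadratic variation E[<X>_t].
E[<X>_t] = 72*exp(86*t/25)/43 - 72/43

<X>_t = int_0^t ((4/5) * X_s)^2 ds. Taking expectation inside the integral: E[<X>_t] = (4/5)^2 * int_0^t E[X_s^2] ds. For GBM, E[X_s^2] = x_0^2 * exp((2 mu + sigma^2) s). Integrating:
  E[<X>_t] = (4/5)^2 * 3^2 * (exp((2*(7/5) + (4/5)^2) t) - 1) / (2*(7/5) + (4/5)^2)
           = (4/5)^2 * 3^2 * (exp((86/25) t) - 1) / (86/25) = 72*exp(86*t/25)/43 - 72/43.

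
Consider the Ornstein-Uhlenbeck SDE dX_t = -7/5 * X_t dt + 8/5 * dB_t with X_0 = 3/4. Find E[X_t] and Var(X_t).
E[X_t] = 3*exp(-7*t/5)/4; Var(X_t) = 32/35 - 32*exp(-14*t/5)/35

The OU SDE dX = -theta X dt + sigma dB admits the integrating factor exp(theta t): d(exp(theta t) X_t) = sigma exp(theta t) dB_t. Integrating from 0 to t:
  X_t = x_0 * exp(-theta t) + sigma * int_0^t exp(-theta (t-s)) dB_s.
The Itô integral has mean 0 and (by the Itô isometry) variance sigma^2 * int_0^t exp(-2 theta (t - s)) ds = sigma^2 * (1 - exp(-2 theta t)) / (2 theta).
With theta = 7/5, sigma = 8/5, x_0 = 3/4:
  E[X_t] = 3/4 * exp(-7/5 t) = 3*exp(-7*t/5)/4
  Var(X_t) = (8/5)^2 * (1 - exp(-2*7/5 t)) / (2 * 7/5) = 32/35 - 32*exp(-14*t/5)/35.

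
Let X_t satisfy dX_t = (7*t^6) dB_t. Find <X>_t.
<X>_t = 49*t^13/13

For an Itô process dX_t = a(t) dt + b(t) dB_t, the quadratic variation is <X>_t = int_0^t b(s)^2 ds (the drift term does not contribute). Here b(s) = 7*s^6, so
  b(s)^2 = 49*s^12.
Integrating from 0 to t:
  <X>_t = int_0^t (49*s^12) ds = 49*t^13/13.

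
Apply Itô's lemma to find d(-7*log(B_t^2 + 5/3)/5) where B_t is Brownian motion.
d(-7*log(B_t^2 + 5/3)/5) = (21*(3*B_t^2 - 5)/(5*(3*B_t^2 + 5)^2)) dt + (-42*B_t/(15*B_t^2 + 25)) dB_t

Itô's formula for f(B_t) gives d f(B_t) = f'(B_t) dB_t + (1/2) f''(B_t) dt. Compute derivatives of f(x) = -7*log(x^2 + 5/3)/5:
  f'(x)  = -42*x/(15*x^2 + 25)
  f''(x) = 42*(3*x^2 - 5)/(5*(3*x^2 + 5)^2)
Substitute x = B_t and multiply the f'' term by 1/2:
  drift     = (1/2) * (42*(3*x^2 - 5)/(5*(3*x^2 + 5)^2)) evaluated at B_t = 21*(3*B_t^2 - 5)/(5*(3*B_t^2 + 5)^2)
  diffusion = (-42*x/(15*x^2 + 25)) evaluated at B_t = -42*B_t/(15*B_t^2 + 25)
Therefore d(-7*log(B_t^2 + 5/3)/5) = (21*(3*B_t^2 - 5)/(5*(3*B_t^2 + 5)^2)) dt + (-42*B_t/(15*B_t^2 + 25)) dB_t.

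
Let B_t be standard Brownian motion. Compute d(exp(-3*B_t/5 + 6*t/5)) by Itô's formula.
d(exp(-3*B_t/5 + 6*t/5)) = (69*exp(-3*B_t/5 + 6*t/5)/50) dt + (-3*exp(-3*B_t/5 + 6*t/5)/5) dB_t

Itô's formula for f(t, x): d f(t, B_t) = (f_t + (1/2) f_xx) dt + f_x dB_t. Compute partials of f(t, x) = exp(6*t/5 - 3*x/5):
  f_t(t,x)  = 6*exp(6*t/5 - 3*x/5)/5
  f_x(t,x)  = -3*exp(6*t/5 - 3*x/5)/5
  f_xx(t,x) = 9*exp(6*t/5 - 3*x/5)/25
Assemble drift = f_t + (1/2) f_xx = 69*exp(6*t/5 - 3*x/5)/50 and diffusion = f_x = -3*exp(6*t/5 - 3*x/5)/5. Substituting x = B_t:
  d(exp(-3*B_t/5 + 6*t/5)) = (69*exp(-3*B_t/5 + 6*t/5)/50) dt + (-3*exp(-3*B_t/5 + 6*t/5)/5) dB_t.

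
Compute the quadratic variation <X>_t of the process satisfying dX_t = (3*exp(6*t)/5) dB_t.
<X>_t = 3*exp(12*t)/100 - 3/100

For an Itô process dX_t = a(t) dt + b(t) dB_t, the quadratic variation is <X>_t = int_0^t b(s)^2 ds (the drift term does not contribute). Here b(s) = 3*exp(6*s)/5, so
  b(s)^2 = 9*exp(12*s)/25.
Integrating from 0 to t:
  <X>_t = int_0^t (9*exp(12*s)/25) ds = 3*exp(12*t)/100 - 3/100.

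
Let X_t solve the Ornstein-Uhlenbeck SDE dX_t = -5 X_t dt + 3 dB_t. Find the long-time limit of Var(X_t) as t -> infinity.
lim Var(X_t) = 9/10

The OU SDE dX = -theta X dt + sigma dB admits the integrating factor exp(theta t): d(exp(theta t) X_t) = sigma exp(theta t) dB_t. Integrating from 0 to t gives X_t = x_0 * exp(-theta t) + sigma * int_0^t exp(-theta (t-s)) dB_s for any initial x_0. The Itô integral has variance (by the Itô isometry) sigma^2 * int_0^t exp(-2 theta (t - s)) ds = sigma^2 * (1 - exp(-2 theta t)) / (2 theta), independent of x_0.
With theta = 5, sigma = 3:
  Var(X_t) = (3)^2 * (1 - exp(-2*5 t)) / (2 * 5) = 9/10 - 9*exp(-10*t)/10.
As t -> infinity, exp(-2*5 t) -> 0, so the stationary variance is sigma^2 / (2 theta) = 9/10.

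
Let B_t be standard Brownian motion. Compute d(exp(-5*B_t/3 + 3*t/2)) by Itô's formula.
d(exp(-5*B_t/3 + 3*t/2)) = (26*exp(-5*B_t/3 + 3*t/2)/9) dt + (-5*exp(-5*B_t/3 + 3*t/2)/3) dB_t

Itô's formula for f(t, x): d f(t, B_t) = (f_t + (1/2) f_xx) dt + f_x dB_t. Compute partials of f(t, x) = exp(3*t/2 - 5*x/3):
  f_t(t,x)  = 3*exp(3*t/2 - 5*x/3)/2
  f_x(t,x)  = -5*exp(3*t/2 - 5*x/3)/3
  f_xx(t,x) = 25*exp(3*t/2 - 5*x/3)/9
Assemble drift = f_t + (1/2) f_xx = 26*exp(3*t/2 - 5*x/3)/9 and diffusion = f_x = -5*exp(3*t/2 - 5*x/3)/3. Substituting x = B_t:
  d(exp(-5*B_t/3 + 3*t/2)) = (26*exp(-5*B_t/3 + 3*t/2)/9) dt + (-5*exp(-5*B_t/3 + 3*t/2)/3) dB_t.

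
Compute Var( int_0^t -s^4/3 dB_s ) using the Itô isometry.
Var = t^9/81

The Itô integral of a deterministic integrand f(s) has mean 0 because each increment f(s) * (B_{s+ds} - B_s) has mean 0. By the Itô isometry:
  Var( int_0^t f(s) dB_s ) = E[ (int_0^t f(s) dB_s)^2 ] = int_0^t f(s)^2 ds.
Here f(s) = -s^4/3, so f(s)^2 = s^8/9. Integrate:
  int_0^t (s^8/9) ds = t^9/81.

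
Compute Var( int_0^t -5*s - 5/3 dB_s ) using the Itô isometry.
Var = 25*t*(3*t^2 + 3*t + 1)/9

The Itô integral of a deterministic integrand f(s) has mean 0 because each increment f(s) * (B_{s+ds} - B_s) has mean 0. By the Itô isometry:
  Var( int_0^t f(s) dB_s ) = E[ (int_0^t f(s) dB_s)^2 ] = int_0^t f(s)^2 ds.
Here f(s) = -5*s - 5/3, so f(s)^2 = 25*(3*s + 1)^2/9. Integrate:
  int_0^t (25*(3*s + 1)^2/9) ds = 25*t*(3*t^2 + 3*t + 1)/9.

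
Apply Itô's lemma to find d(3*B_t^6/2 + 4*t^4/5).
d(3*B_t^6/2 + 4*t^4/5) = (45*B_t^4/2 + 16*t^3/5) dt + (9*B_t^5) dB_t

Itô's formula for f(t, x): d f(t, B_t) = (f_t + (1/2) f_xx) dt + f_x dB_t. Compute partials of f(t, x) = 4*t^4/5 + 3*x^6/2:
  f_t(t,x)  = 16*t^3/5
  f_x(t,x)  = 9*x^5
  f_xx(t,x) = 45*x^4
Assemble drift = f_t + (1/2) f_xx = 16*t^3/5 + 45*x^4/2 and diffusion = f_x = 9*x^5. Substituting x = B_t:
  d(3*B_t^6/2 + 4*t^4/5) = (45*B_t^4/2 + 16*t^3/5) dt + (9*B_t^5) dB_t.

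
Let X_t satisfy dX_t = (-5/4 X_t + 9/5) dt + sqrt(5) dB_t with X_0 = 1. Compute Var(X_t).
Var(X_t) = 2 - 2*exp(-5*t/2)

The variance V(t) = Var(X_t) satisfies V'(t) = 2 a V(t) + c^2 with V(0) = 0 (drift coefficient is linear in X, diffusion is constant). With a = -5/4, c = sqrt(5), the solution is
  V(t) = (c^2 / (2 a)) * (exp(2 a t) - 1)
       = (sqrt(5)^2 / (2*(-5/4))) * (exp((-5/2) t) - 1)
       = 2 - 2*exp(-5*t/2).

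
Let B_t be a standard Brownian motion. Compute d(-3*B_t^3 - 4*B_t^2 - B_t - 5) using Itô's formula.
d(-3*B_t^3 - 4*B_t^2 - B_t - 5) = (-9*B_t - 4) dt + (-9*B_t^2 - 8*B_t - 1) dB_t

Itô's formula for f(B_t) gives d f(B_t) = f'(B_t) dB_t + (1/2) f''(B_t) dt. Compute derivatives of f(x) = -3*x^3 - 4*x^2 - x - 5:
  f'(x)  = -9*x^2 - 8*x - 1
  f''(x) = -18*x - 8
Substitute x = B_t and multiply the f'' term by 1/2:
  drift     = (1/2) * (-18*x - 8) evaluated at B_t = -9*B_t - 4
  diffusion = (-9*x^2 - 8*x - 1) evaluated at B_t = -9*B_t^2 - 8*B_t - 1
Therefore d(-3*B_t^3 - 4*B_t^2 - B_t - 5) = (-9*B_t - 4) dt + (-9*B_t^2 - 8*B_t - 1) dB_t.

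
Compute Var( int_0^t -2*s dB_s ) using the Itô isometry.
Var = 4*t^3/3

The Itô integral of a deterministic integrand f(s) has mean 0 because each increment f(s) * (B_{s+ds} - B_s) has mean 0. By the Itô isometry:
  Var( int_0^t f(s) dB_s ) = E[ (int_0^t f(s) dB_s)^2 ] = int_0^t f(s)^2 ds.
Here f(s) = -2*s, so f(s)^2 = 4*s^2. Integrate:
  int_0^t (4*s^2) ds = 4*t^3/3.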